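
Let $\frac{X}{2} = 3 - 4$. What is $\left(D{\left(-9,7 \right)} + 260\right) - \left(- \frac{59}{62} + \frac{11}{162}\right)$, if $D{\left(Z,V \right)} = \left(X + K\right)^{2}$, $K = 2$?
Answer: $\frac{655079}{2511} \approx 260.88$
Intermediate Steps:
$X = -2$ ($X = 2 \left(3 - 4\right) = 2 \left(-1\right) = -2$)
$D{\left(Z,V \right)} = 0$ ($D{\left(Z,V \right)} = \left(-2 + 2\right)^{2} = 0^{2} = 0$)
$\left(D{\left(-9,7 \right)} + 260\right) - \left(- \frac{59}{62} + \frac{11}{162}\right) = \left(0 + 260\right) - \left(- \frac{59}{62} + \frac{11}{162}\right) = 260 - - \frac{2219}{2511} = 260 + \left(- \frac{11}{162} + \frac{59}{62}\right) = 260 + \frac{2219}{2511} = \frac{655079}{2511}$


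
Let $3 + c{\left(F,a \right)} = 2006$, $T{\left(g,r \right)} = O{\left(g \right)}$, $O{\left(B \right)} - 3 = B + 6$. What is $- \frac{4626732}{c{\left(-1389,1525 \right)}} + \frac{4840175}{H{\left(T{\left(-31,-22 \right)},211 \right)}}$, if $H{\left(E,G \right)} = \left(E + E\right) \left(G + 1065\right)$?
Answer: $- \frac{269458111933}{112456432} \approx -2396.1$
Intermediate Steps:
$O{\left(B \right)} = 9 + B$ ($O{\left(B \right)} = 3 + \left(B + 6\right) = 3 + \left(6 + B\right) = 9 + B$)
$T{\left(g,r \right)} = 9 + g$
$c{\left(F,a \right)} = 2003$ ($c{\left(F,a \right)} = -3 + 2006 = 2003$)
$H{\left(E,G \right)} = 2 E \left(1065 + G\right)$
$- \frac{4626732}{c{\left(-1389,1525 \right)}} + \frac{4840175}{H{\left(T{\left(-31,-22 \right)},211 \right)}} = - \frac{4626732}{2003} + \frac{4840175}{2 \left(9 - 31\right) \left(1065 + 211\right)} = \left(-4626732\right) \frac{1}{2003} + \frac{4840175}{2 \left(-22\right) 1276} = - \frac{4626732}{2003} + \frac{4840175}{-56144} = - \frac{4626732}{2003} + 4840175 \left(- \frac{1}{56144}\right) = - \frac{4626732}{2003} - \frac{4840175}{56144} = - \frac{269458111933}{112456432}$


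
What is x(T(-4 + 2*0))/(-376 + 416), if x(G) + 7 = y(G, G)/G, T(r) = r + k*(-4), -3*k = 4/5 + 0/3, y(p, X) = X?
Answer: -3/20 ≈ -0.15000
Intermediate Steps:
k = -4/15 (k = -(4/5 + 0/3)/3 = -(4*(⅕) + 0*(⅓))/3 = -(⅘ + 0)/3 = -⅓*⅘ = -4/15 ≈ -0.26667)
T(r) = 16/15 + r (T(r) = r - 4/15*(-4) = r + 16/15 = 16/15 + r)
x(G) = -6 (x(G) = -7 + G/G = -7 + 1 = -6)
x(T(-4 + 2*0))/(-376 + 416) = -6/(-376 + 416) = -6/40 = -6*1/40 = -3/20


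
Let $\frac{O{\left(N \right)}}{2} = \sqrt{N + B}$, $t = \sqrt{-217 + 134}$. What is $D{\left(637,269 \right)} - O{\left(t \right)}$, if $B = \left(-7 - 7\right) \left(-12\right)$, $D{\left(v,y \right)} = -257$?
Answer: $-257 - 2 \sqrt{168 + i \sqrt{83}} \approx -282.93 - 0.70263 i$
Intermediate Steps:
$t = i \sqrt{83}$ ($t = \sqrt{-83} = i \sqrt{83} \approx 9.1104 i$)
$B = 168$ ($B = \left(-14\right) \left(-12\right) = 168$)
$O{\left(N \right)} = 2 \sqrt{168 + N}$ ($O{\left(N \right)} = 2 \sqrt{N + 168} = 2 \sqrt{168 + N}$)
$D{\left(637,269 \right)} - O{\left(t \right)} = -257 - 2 \sqrt{168 + i \sqrt{83}}$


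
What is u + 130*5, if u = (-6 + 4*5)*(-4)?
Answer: 594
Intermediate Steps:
u = -56 (u = (-6 + 20)*(-4) = 14*(-4) = -56)
u + 130*5 = -56 + 130*5 = -56 + 650 = 594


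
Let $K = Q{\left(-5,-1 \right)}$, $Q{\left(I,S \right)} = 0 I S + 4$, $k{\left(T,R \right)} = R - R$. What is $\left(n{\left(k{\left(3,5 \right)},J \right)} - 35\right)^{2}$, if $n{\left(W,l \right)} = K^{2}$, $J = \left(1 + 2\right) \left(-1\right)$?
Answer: $361$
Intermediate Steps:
$k{\left(T,R \right)} = 0$
$Q{\left(I,S \right)} = 4$ ($Q{\left(I,S \right)} = 0 S + 4 = 0 + 4 = 4$)
$K = 4$
$J = -3$ ($J = 3 \left(-1\right) = -3$)
$n{\left(W,l \right)} = 16$ ($n{\left(W,l \right)} = 4^{2} = 16$)
$\left(n{\left(k{\left(3,5 \right)},J \right)} - 35\right)^{2} = \left(16 - 35\right)^{2} = \left(-19\right)^{2} = 361$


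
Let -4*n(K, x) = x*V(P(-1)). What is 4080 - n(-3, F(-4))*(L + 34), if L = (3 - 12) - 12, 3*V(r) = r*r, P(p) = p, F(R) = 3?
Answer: 16333/4 ≈ 4083.3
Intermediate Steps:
V(r) = r**2/3 (V(r) = (r*r)/3 = r**2/3)
L = -21 (L = -9 - 12 = -21)
n(K, x) = -x/12 (n(K, x) = -x*(1/3)*(-1)**2/4 = -x*(1/3)*1/4 = -x/(4*3) = -x/12)
4080 - n(-3, F(-4))*(L + 34) = 4080 - (-1/12*3)*(-21 + 34) = 4080 - (-1)*13/4 = 4080 - 1*(-13/4) = 4080 + 13/4 = 16333/4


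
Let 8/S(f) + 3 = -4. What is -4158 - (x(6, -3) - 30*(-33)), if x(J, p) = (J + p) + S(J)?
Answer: -36049/7 ≈ -5149.9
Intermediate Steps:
S(f) = -8/7 (S(f) = 8/(-3 - 4) = 8/(-7) = 8*(-⅐) = -8/7)
x(J, p) = -8/7 + J + p (x(J, p) = (J + p) - 8/7 = -8/7 + J + p)
-4158 - (x(6, -3) - 30*(-33)) = -4158 - ((-8/7 + 6 - 3) - 30*(-33)) = -4158 - (13/7 + 990) = -4158 - 1*6943/7 = -4158 - 6943/7 = -36049/7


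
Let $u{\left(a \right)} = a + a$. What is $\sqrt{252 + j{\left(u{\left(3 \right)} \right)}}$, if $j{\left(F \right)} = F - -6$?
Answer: $2 \sqrt{66} \approx 16.248$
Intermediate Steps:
$u{\left(a \right)} = 2 a$
$j{\left(F \right)} = 6 + F$ ($j{\left(F \right)} = F + 6 = 6 + F$)
$\sqrt{252 + j{\left(u{\left(3 \right)} \right)}} = \sqrt{252 + \left(6 + 2 \cdot 3\right)} = \sqrt{252 + \left(6 + 6\right)} = \sqrt{252 + 12} = \sqrt{264} = 2 \sqrt{66}$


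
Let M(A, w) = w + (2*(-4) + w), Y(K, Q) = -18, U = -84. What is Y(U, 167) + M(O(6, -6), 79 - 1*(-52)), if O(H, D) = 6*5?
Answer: 236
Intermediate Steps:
O(H, D) = 30
M(A, w) = -8 + 2*w (M(A, w) = w + (-8 + w) = -8 + 2*w)
Y(U, 167) + M(O(6, -6), 79 - 1*(-52)) = -18 + (-8 + 2*(79 - 1*(-52))) = -18 + (-8 + 2*(79 + 52)) = -18 + (-8 + 2*131) = -18 + (-8 + 262) = -18 + 254 = 236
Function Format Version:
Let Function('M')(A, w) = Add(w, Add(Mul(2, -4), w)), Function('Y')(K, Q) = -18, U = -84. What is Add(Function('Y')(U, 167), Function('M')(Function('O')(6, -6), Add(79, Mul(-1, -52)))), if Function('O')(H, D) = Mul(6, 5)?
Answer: 236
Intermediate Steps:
Function('O')(H, D) = 30
Function('M')(A, w) = Add(-8, Mul(2, w)) (Function('M')(A, w) = Add(w, Add(-8, w)) = Add(-8, Mul(2, w)))
Add(Function('Y')(U, 167), Function('M')(Function('O')(6, -6), Add(79, Mul(-1, -52)))) = Add(-18, Add(-8, Mul(2, Add(79, Mul(-1, -52))))) = Add(-18, Add(-8, Mul(2, Add(79, 52)))) = Add(-18, Add(-8, Mul(2, 131))) = Add(-18, Add(-8, 262)) = Add(-18, 254) = 236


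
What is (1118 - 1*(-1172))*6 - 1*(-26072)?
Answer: 39812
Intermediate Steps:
(1118 - 1*(-1172))*6 - 1*(-26072) = (1118 + 1172)*6 + 26072 = 2290*6 + 26072 = 13740 + 26072 = 39812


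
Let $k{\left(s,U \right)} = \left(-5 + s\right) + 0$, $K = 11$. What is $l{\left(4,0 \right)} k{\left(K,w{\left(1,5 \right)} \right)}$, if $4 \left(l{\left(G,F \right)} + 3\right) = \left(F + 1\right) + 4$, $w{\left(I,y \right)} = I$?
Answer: $- \frac{21}{2} \approx -10.5$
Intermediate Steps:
$l{\left(G,F \right)} = - \frac{7}{4} + \frac{F}{4}$ ($l{\left(G,F \right)} = -3 + \frac{\left(F + 1\right) + 4}{4} = -3 + \frac{\left(1 + F\right) + 4}{4} = -3 + \frac{5 + F}{4} = -3 + \left(\frac{5}{4} + \frac{F}{4}\right) = - \frac{7}{4} + \frac{F}{4}$)
$k{\left(s,U \right)} = -5 + s$
$l{\left(4,0 \right)} k{\left(K,w{\left(1,5 \right)} \right)} = \left(- \frac{7}{4} + \frac{1}{4} \cdot 0\right) \left(-5 + 11\right) = \left(- \frac{7}{4} + 0\right) 6 = \left(- \frac{7}{4}\right) 6 = - \frac{21}{2}$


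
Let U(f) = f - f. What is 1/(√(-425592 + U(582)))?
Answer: -I*√11822/70932 ≈ -0.0015329*I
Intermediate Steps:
U(f) = 0
1/(√(-425592 + U(582))) = 1/(√(-425592 + 0)) = 1/(√(-425592)) = 1/(6*I*√11822) = -I*√11822/70932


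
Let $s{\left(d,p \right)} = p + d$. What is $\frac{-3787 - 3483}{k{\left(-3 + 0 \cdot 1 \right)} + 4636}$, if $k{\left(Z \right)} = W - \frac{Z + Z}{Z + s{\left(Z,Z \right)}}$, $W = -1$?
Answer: $- \frac{21810}{13903} \approx -1.5687$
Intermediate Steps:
$s{\left(d,p \right)} = d + p$
$k{\left(Z \right)} = - \frac{5}{3}$ ($k{\left(Z \right)} = -1 - \frac{Z + Z}{Z + \left(Z + Z\right)} = -1 - \frac{2 Z}{Z + 2 Z} = -1 - \frac{2 Z}{3 Z} = -1 - 2 Z \frac{1}{3 Z} = -1 - \frac{2}{3} = - \frac{5}{3}$)
$\frac{-3787 - 3483}{k{\left(-3 + 0 \cdot 1 \right)} + 4636} = \frac{-3787 - 3483}{- \frac{5}{3} + 4636} = - \frac{7270}{\frac{13903}{3}} = \left(-7270\right) \frac{3}{13903} = - \frac{21810}{13903}$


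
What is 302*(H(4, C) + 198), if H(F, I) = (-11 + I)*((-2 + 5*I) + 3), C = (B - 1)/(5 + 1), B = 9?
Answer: 336730/9 ≈ 37414.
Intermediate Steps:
C = 4/3 (C = (9 - 1)/(5 + 1) = 8/6 = 8*(1/6) = 4/3 ≈ 1.3333)
H(F, I) = (1 + 5*I)*(-11 + I) (H(F, I) = (-11 + I)*(1 + 5*I) = (1 + 5*I)*(-11 + I))
302*(H(4, C) + 198) = 302*((-11 - 54*4/3 + 5*(4/3)**2) + 198) = 302*((-11 - 72 + 5*(16/9)) + 198) = 302*((-11 - 72 + 80/9) + 198) = 302*(-667/9 + 198) = 302*(1115/9) = 336730/9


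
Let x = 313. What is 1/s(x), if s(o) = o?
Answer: 1/313 ≈ 0.0031949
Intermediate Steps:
1/s(x) = 1/313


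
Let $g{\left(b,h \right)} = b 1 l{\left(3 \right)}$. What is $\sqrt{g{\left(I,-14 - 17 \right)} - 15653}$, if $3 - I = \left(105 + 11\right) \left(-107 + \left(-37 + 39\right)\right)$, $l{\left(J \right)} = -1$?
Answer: $2 i \sqrt{6959} \approx 166.84 i$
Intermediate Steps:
$I = 12183$ ($I = 3 - \left(105 + 11\right) \left(-107 + \left(-37 + 39\right)\right) = 3 - 116 \left(-107 + 2\right) = 3 - 116 \left(-105\right) = 3 - -12180 = 3 + 12180 = 12183$)
$g{\left(b,h \right)} = - b$ ($g{\left(b,h \right)} = b 1 \left(-1\right) = b \left(-1\right) = - b$)
$\sqrt{g{\left(I,-14 - 17 \right)} - 15653} = \sqrt{\left(-1\right) 12183 - 15653} = \sqrt{-12183 - 15653} = \sqrt{-27836} = 2 i \sqrt{6959}$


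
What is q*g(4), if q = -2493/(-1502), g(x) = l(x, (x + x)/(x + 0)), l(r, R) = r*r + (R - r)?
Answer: 17451/751 ≈ 23.237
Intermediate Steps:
l(r, R) = R + r**2 - r (l(r, R) = r**2 + (R - r) = R + r**2 - r)
g(x) = 2 + x**2 - x (g(x) = (x + x)/(x + 0) + x**2 - x = (2*x)/x + x**2 - x = 2 + x**2 - x)
q = 2493/1502 (q = -2493*(-1/1502) = 2493/1502 ≈ 1.6598)
q*g(4) = 2493*(2 + 4**2 - 1*4)/1502 = 2493*(2 + 16 - 4)/1502 = (2493/1502)*14 = 17451/751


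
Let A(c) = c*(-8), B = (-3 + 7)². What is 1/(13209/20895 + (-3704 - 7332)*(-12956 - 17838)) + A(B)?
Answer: -43282351577757/338143371709 ≈ -128.00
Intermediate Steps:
B = 16 (B = 4² = 16)
A(c) = -8*c
1/(13209/20895 + (-3704 - 7332)*(-12956 - 17838)) + A(B) = 1/(13209/20895 + (-3704 - 7332)*(-12956 - 17838)) - 8*16 = 1/(13209*(1/20895) - 11036*(-30794)) - 128 = 1/(629/995 + 339842584) - 128 = 1/(338143371709/995) - 128 = 995/338143371709 - 128 = -43282351577757/338143371709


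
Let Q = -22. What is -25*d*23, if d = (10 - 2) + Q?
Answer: 8050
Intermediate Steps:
d = -14 (d = (10 - 2) - 22 = 8 - 22 = -14)
-25*d*23 = -25*(-14)*23 = 350*23 = 8050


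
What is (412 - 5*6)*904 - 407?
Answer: 344921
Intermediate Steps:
(412 - 5*6)*904 - 407 = (412 - 1*30)*904 - 407 = (412 - 30)*904 - 407 = 382*904 - 407 = 345328 - 407 = 344921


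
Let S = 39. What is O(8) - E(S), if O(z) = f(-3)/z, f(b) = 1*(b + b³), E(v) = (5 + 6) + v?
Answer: -215/4 ≈ -53.750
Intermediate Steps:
E(v) = 11 + v
f(b) = b + b³
O(z) = -30/z (O(z) = (-3 + (-3)³)/z = (-3 - 27)/z = -30/z)
O(8) - E(S) = -30/8 - (11 + 39) = -30*⅛ - 1*50 = -15/4 - 50 = -215/4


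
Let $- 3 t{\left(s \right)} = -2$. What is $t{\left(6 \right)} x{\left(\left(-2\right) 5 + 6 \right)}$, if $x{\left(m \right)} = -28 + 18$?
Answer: $- \frac{20}{3} \approx -6.6667$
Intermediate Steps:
$x{\left(m \right)} = -10$
$t{\left(s \right)} = \frac{2}{3}$ ($t{\left(s \right)} = \left(- \frac{1}{3}\right) \left(-2\right) = \frac{2}{3}$)
$t{\left(6 \right)} x{\left(\left(-2\right) 5 + 6 \right)} = \frac{2}{3} \left(-10\right) = - \frac{20}{3}$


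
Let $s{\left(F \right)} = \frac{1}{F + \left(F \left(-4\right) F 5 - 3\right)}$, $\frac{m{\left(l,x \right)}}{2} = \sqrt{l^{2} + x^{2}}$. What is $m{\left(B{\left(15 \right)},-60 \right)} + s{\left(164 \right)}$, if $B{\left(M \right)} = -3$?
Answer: $- \frac{1}{537759} + 6 \sqrt{401} \approx 120.15$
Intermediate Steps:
$m{\left(l,x \right)} = 2 \sqrt{l^{2} + x^{2}}$
$s{\left(F \right)} = \frac{1}{-3 + F - 20 F^{2}}$ ($s{\left(F \right)} = \frac{1}{F + \left(- 4 F F 5 - 3\right)} = \frac{1}{F + \left(- 4 F^{2} \cdot 5 - 3\right)} = \frac{1}{F - \left(3 + 20 F^{2}\right)} = \frac{1}{-3 + F - 20 F^{2}}$)
$m{\left(B{\left(15 \right)},-60 \right)} + s{\left(164 \right)} = 2 \sqrt{\left(-3\right)^{2} + \left(-60\right)^{2}} - \frac{1}{3 - 164 + 20 \cdot 164^{2}} = 2 \sqrt{9 + 3600} - \frac{1}{3 - 164 + 20 \cdot 26896} = 2 \sqrt{3609} - \frac{1}{3 - 164 + 537920} = 2 \cdot 3 \sqrt{401} - \frac{1}{537759} = 6 \sqrt{401} - \frac{1}{537759} = - \frac{1}{537759} + 6 \sqrt{401}$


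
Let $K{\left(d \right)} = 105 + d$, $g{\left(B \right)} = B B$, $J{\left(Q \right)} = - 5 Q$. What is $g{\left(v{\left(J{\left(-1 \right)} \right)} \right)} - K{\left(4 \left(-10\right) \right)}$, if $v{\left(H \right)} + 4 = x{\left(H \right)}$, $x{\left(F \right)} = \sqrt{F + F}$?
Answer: $-65 + \left(4 - \sqrt{10}\right)^{2} \approx -64.298$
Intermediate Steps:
$x{\left(F \right)} = \sqrt{2} \sqrt{F}$ ($x{\left(F \right)} = \sqrt{2 F} = \sqrt{2} \sqrt{F}$)
$v{\left(H \right)} = -4 + \sqrt{2} \sqrt{H}$
$g{\left(B \right)} = B^{2}$
$g{\left(v{\left(J{\left(-1 \right)} \right)} \right)} - K{\left(4 \left(-10\right) \right)} = \left(-4 + \sqrt{2} \sqrt{\left(-5\right) \left(-1\right)}\right)^{2} - \left(105 + 4 \left(-10\right)\right) = \left(-4 + \sqrt{2} \sqrt{5}\right)^{2} - \left(105 - 40\right) = \left(-4 + \sqrt{10}\right)^{2} - 65 = -65 + \left(-4 + \sqrt{10}\right)^{2}$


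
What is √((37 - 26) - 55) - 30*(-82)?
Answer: 2460 + 2*I*√11 ≈ 2460.0 + 6.6332*I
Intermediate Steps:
√((37 - 26) - 55) - 30*(-82) = √(11 - 55) + 2460 = √(-44) + 2460 = 2*I*√11 + 2460 = 2460 + 2*I*√11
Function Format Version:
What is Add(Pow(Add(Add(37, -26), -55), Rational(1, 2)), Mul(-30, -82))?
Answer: Add(2460, Mul(2, I, Pow(11, Rational(1, 2)))) ≈ Add(2460.0, Mul(6.6332, I))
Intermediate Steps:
Add(Pow(Add(Add(37, -26), -55), Rational(1, 2)), Mul(-30, -82)) = Add(Pow(Add(11, -55), Rational(1, 2)), 2460) = Add(Pow(-44, Rational(1, 2)), 2460) = Add(Mul(2, I, Pow(11, Rational(1, 2))), 2460) = Add(2460, Mul(2, I, Pow(11, Rational(1, 2))))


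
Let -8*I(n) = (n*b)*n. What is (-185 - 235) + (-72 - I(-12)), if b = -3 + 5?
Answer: -456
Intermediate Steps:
b = 2
I(n) = -n²/4 (I(n) = -n*2*n/8 = -2*n*n/8 = -n²/4)
(-185 - 235) + (-72 - I(-12)) = (-185 - 235) + (-72 - (-1)*(-12)²/4) = -420 + (-72 - (-1)*144/4) = -420 + (-72 - 1*(-36)) = -420 + (-72 + 36) = -420 - 36 = -456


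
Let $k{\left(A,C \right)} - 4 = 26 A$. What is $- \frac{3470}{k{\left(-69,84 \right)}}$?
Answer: $\frac{347}{179} \approx 1.9385$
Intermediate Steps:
$k{\left(A,C \right)} = 4 + 26 A$
$- \frac{3470}{k{\left(-69,84 \right)}} = - \frac{3470}{4 + 26 \left(-69\right)} = - \frac{3470}{4 - 1794} = - \frac{3470}{-1790} = \left(-3470\right) \left(- \frac{1}{1790}\right) = \frac{347}{179}$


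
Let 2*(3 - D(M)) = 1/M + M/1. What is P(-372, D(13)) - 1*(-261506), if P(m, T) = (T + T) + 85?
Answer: 3400591/13 ≈ 2.6158e+5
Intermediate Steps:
D(M) = 3 - M/2 - 1/(2*M) (D(M) = 3 - (1/M + M/1)/2 = 3 - (1/M + M*1)/2 = 3 - (1/M + M)/2 = 3 - (M + 1/M)/2 = 3 + (-M/2 - 1/(2*M)) = 3 - M/2 - 1/(2*M))
P(m, T) = 85 + 2*T (P(m, T) = 2*T + 85 = 85 + 2*T)
P(-372, D(13)) - 1*(-261506) = (85 + 2*(3 - 1/2*13 - 1/2/13)) - 1*(-261506) = (85 + 2*(3 - 13/2 - 1/2*1/13)) + 261506 = (85 + 2*(3 - 13/2 - 1/26)) + 261506 = (85 + 2*(-46/13)) + 261506 = (85 - 92/13) + 261506 = 1013/13 + 261506 = 3400591/13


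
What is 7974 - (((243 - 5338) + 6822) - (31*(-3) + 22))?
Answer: 6176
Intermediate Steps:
7974 - (((243 - 5338) + 6822) - (31*(-3) + 22)) = 7974 - ((-5095 + 6822) - (-93 + 22)) = 7974 - (1727 - 1*(-71)) = 7974 - (1727 + 71) = 7974 - 1*1798 = 7974 - 1798 = 6176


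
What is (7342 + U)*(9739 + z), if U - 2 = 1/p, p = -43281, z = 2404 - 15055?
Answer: -132227955808/6183 ≈ -2.1386e+7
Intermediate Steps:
z = -12651
U = 86561/43281 (U = 2 + 1/(-43281) = 2 - 1/43281 = 86561/43281 ≈ 2.0000)
(7342 + U)*(9739 + z) = (7342 + 86561/43281)*(9739 - 12651) = (317855663/43281)*(-2912) = -132227955808/6183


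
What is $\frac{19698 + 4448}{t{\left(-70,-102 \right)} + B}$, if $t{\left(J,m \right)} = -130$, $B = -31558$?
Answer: $- \frac{12073}{15844} \approx -0.76199$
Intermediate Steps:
$\frac{19698 + 4448}{t{\left(-70,-102 \right)} + B} = \frac{19698 + 4448}{-130 - 31558} = \frac{24146}{-31688} = 24146 \left(- \frac{1}{31688}\right) = - \frac{12073}{15844}$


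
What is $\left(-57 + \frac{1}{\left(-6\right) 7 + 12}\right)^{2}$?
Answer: $\frac{2927521}{900} \approx 3252.8$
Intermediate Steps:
$\left(-57 + \frac{1}{\left(-6\right) 7 + 12}\right)^{2} = \left(-57 + \frac{1}{-42 + 12}\right)^{2} = \left(-57 + \frac{1}{-30}\right)^{2} = \left(-57 - \frac{1}{30}\right)^{2} = \left(- \frac{1711}{30}\right)^{2} = \frac{2927521}{900}$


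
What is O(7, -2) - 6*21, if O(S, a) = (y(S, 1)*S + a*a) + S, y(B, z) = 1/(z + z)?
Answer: -223/2 ≈ -111.50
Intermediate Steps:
y(B, z) = 1/(2*z)
O(S, a) = a² + 3*S/2 (O(S, a) = (((½)/1)*S + a*a) + S = (((½)*1)*S + a²) + S = (S/2 + a²) + S = (a² + S/2) + S = a² + 3*S/2)
O(7, -2) - 6*21 = ((-2)² + (3/2)*7) - 6*21 = (4 + 21/2) - 126 = 29/2 - 126 = -223/2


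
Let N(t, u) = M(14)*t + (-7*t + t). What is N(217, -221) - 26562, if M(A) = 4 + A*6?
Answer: -8768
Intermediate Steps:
M(A) = 4 + 6*A
N(t, u) = 82*t (N(t, u) = (4 + 6*14)*t + (-7*t + t) = (4 + 84)*t - 6*t = 88*t - 6*t = 82*t)
N(217, -221) - 26562 = 82*217 - 26562 = 17794 - 26562 = -8768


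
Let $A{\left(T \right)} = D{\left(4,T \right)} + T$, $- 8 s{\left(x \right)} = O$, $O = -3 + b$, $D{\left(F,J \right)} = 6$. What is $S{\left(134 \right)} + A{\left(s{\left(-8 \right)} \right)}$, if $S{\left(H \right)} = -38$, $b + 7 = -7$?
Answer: $- \frac{239}{8} \approx -29.875$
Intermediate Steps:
$b = -14$ ($b = -7 - 7 = -14$)
$O = -17$ ($O = -3 - 14 = -17$)
$s{\left(x \right)} = \frac{17}{8}$ ($s{\left(x \right)} = \left(- \frac{1}{8}\right) \left(-17\right) = \frac{17}{8}$)
$A{\left(T \right)} = 6 + T$
$S{\left(134 \right)} + A{\left(s{\left(-8 \right)} \right)} = -38 + \left(6 + \frac{17}{8}\right) = -38 + \frac{65}{8} = - \frac{239}{8}$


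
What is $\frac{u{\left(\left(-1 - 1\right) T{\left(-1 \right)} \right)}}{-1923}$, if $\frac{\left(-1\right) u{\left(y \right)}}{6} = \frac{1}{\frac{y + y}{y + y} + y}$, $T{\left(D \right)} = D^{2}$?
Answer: $- \frac{2}{641} \approx -0.0031201$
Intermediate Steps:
$u{\left(y \right)} = - \frac{6}{1 + y}$ ($u{\left(y \right)} = - \frac{6}{\frac{y + y}{y + y} + y} = - \frac{6}{\frac{2 y}{2 y} + y} = - \frac{6}{2 y \frac{1}{2 y} + y} = - \frac{6}{1 + y}$)
$\frac{u{\left(\left(-1 - 1\right) T{\left(-1 \right)} \right)}}{-1923} = \frac{\left(-6\right) \frac{1}{1 + \left(-1 - 1\right) \left(-1\right)^{2}}}{-1923} = - \frac{6}{1 - 2} \left(- \frac{1}{1923}\right) = - \frac{6}{-1} \left(- \frac{1}{1923}\right) = \left(-6\right) \left(-1\right) \left(- \frac{1}{1923}\right) = 6 \left(- \frac{1}{1923}\right) = - \frac{2}{641}$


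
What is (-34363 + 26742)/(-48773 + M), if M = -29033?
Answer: 7621/77806 ≈ 0.097949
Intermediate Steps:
(-34363 + 26742)/(-48773 + M) = (-34363 + 26742)/(-48773 - 29033) = -7621/(-77806) = -7621*(-1/77806) = 7621/77806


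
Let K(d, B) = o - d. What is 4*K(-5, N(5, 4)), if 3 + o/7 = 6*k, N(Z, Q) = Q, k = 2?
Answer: 272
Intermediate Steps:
o = 63 (o = -21 + 7*(6*2) = -21 + 7*12 = -21 + 84 = 63)
K(d, B) = 63 - d
4*K(-5, N(5, 4)) = 4*(63 - 1*(-5)) = 4*(63 + 5) = 4*68 = 272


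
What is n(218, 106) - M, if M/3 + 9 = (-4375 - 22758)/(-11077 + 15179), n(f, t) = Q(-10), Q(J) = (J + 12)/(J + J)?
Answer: 479357/10255 ≈ 46.744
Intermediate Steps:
Q(J) = (12 + J)/(2*J) (Q(J) = (12 + J)/((2*J)) = (12 + J)*(1/(2*J)) = (12 + J)/(2*J))
n(f, t) = -⅒ (n(f, t) = (½)*(12 - 10)/(-10) = (½)*(-⅒)*2 = -⅒)
M = -192153/4102 (M = -27 + 3*((-4375 - 22758)/(-11077 + 15179)) = -27 + 3*(-27133/4102) = -27 - 81399/4102 = -192153/4102 ≈ -46.844)
n(218, 106) - M = -⅒ - 1*(-192153/4102) = -⅒ + 192153/4102 = 479357/10255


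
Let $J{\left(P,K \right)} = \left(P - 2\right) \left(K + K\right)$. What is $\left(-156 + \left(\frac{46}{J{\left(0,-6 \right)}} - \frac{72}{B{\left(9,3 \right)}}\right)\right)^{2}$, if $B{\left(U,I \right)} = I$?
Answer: $\frac{4566769}{144} \approx 31714.0$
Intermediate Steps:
$J{\left(P,K \right)} = 2 K \left(-2 + P\right)$ ($J{\left(P,K \right)} = \left(-2 + P\right) 2 K = 2 K \left(-2 + P\right)$)
$\left(-156 + \left(\frac{46}{J{\left(0,-6 \right)}} - \frac{72}{B{\left(9,3 \right)}}\right)\right)^{2} = \left(-156 + \left(\frac{46}{2 \left(-6\right) \left(-2 + 0\right)} - \frac{72}{3}\right)\right)^{2} = \left(-156 + \left(\frac{46}{2 \left(-6\right) \left(-2\right)} - 24\right)\right)^{2} = \left(-156 - \left(24 - \frac{46}{24}\right)\right)^{2} = \left(-156 + \left(46 \cdot \frac{1}{24} - 24\right)\right)^{2} = \left(-156 + \left(\frac{23}{12} - 24\right)\right)^{2} = \left(-156 - \frac{265}{12}\right)^{2} = \left(- \frac{2137}{12}\right)^{2} = \frac{4566769}{144}$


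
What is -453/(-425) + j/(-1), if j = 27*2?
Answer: -22497/425 ≈ -52.934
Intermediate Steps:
j = 54
-453/(-425) + j/(-1) = -453/(-425) + 54/(-1) = -453*(-1/425) + 54*(-1) = 453/425 - 54 = -22497/425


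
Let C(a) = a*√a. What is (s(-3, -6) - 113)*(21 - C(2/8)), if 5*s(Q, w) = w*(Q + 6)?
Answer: -97361/40 ≈ -2434.0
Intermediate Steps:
C(a) = a^(3/2)
s(Q, w) = w*(6 + Q)/5 (s(Q, w) = (w*(Q + 6))/5 = (w*(6 + Q))/5 = w*(6 + Q)/5)
(s(-3, -6) - 113)*(21 - C(2/8)) = ((⅕)*(-6)*(6 - 3) - 113)*(21 - (2/8)^(3/2)) = ((⅕)*(-6)*3 - 113)*(21 - (2*(⅛))^(3/2)) = (-18/5 - 113)*(21 - (¼)^(3/2)) = -583*(21 - 1*⅛)/5 = -583*(21 - ⅛)/5 = -583/5*167/8 = -97361/40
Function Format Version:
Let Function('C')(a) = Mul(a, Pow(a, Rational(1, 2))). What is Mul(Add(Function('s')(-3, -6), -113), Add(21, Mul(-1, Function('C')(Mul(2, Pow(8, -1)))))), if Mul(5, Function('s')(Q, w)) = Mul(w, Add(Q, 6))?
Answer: Rational(-97361, 40) ≈ -2434.0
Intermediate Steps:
Function('C')(a) = Pow(a, Rational(3, 2))
Function('s')(Q, w) = Mul(Rational(1, 5), w, Add(6, Q)) (Function('s')(Q, w) = Mul(Rational(1, 5), Mul(w, Add(Q, 6))) = Mul(Rational(1, 5), Mul(w, Add(6, Q))) = Mul(Rational(1, 5), w, Add(6, Q)))
Mul(Add(Function('s')(-3, -6), -113), Add(21, Mul(-1, Function('C')(Mul(2, Pow(8, -1)))))) = Mul(Add(Mul(Rational(1, 5), -6, Add(6, -3)), -113), Add(21, Mul(-1, Pow(Mul(2, Pow(8, -1)), Rational(3, 2))))) = Mul(Add(Mul(Rational(1, 5), -6, 3), -113), Add(21, Mul(-1, Pow(Mul(2, Rational(1, 8)), Rational(3, 2))))) = Mul(Add(Rational(-18, 5), -113), Add(21, Mul(-1, Pow(Rational(1, 4), Rational(3, 2))))) = Mul(Rational(-583, 5), Add(21, Mul(-1, Rational(1, 8)))) = Mul(Rational(-583, 5), Add(21, Rational(-1, 8))) = Mul(Rational(-583, 5), Rational(167, 8)) = Rational(-97361, 40)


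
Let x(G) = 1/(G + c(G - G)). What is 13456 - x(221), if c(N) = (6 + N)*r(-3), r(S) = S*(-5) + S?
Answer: 3942607/293 ≈ 13456.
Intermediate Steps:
r(S) = -4*S (r(S) = -5*S + S = -4*S)
c(N) = 72 + 12*N (c(N) = (6 + N)*(-4*(-3)) = (6 + N)*12 = 72 + 12*N)
x(G) = 1/(72 + G) (x(G) = 1/(G + (72 + 12*(G - G))) = 1/(G + (72 + 12*0)) = 1/(G + (72 + 0)) = 1/(G + 72) = 1/(72 + G))
13456 - x(221) = 13456 - 1/(72 + 221) = 13456 - 1/293 = 3942607/293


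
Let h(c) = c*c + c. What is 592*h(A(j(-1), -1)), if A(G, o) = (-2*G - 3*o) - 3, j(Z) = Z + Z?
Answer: 11840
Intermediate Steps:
j(Z) = 2*Z
A(G, o) = -3 - 3*o - 2*G (A(G, o) = (-3*o - 2*G) - 3 = -3 - 3*o - 2*G)
h(c) = c + c² (h(c) = c² + c = c + c²)
592*h(A(j(-1), -1)) = 592*((-3 - 3*(-1) - 4*(-1))*(1 + (-3 - 3*(-1) - 4*(-1)))) = 592*((-3 + 3 - 2*(-2))*(1 + (-3 + 3 - 2*(-2)))) = 592*((-3 + 3 + 4)*(1 + (-3 + 3 + 4))) = 592*(4*(1 + 4)) = 592*(4*5) = 592*20 = 11840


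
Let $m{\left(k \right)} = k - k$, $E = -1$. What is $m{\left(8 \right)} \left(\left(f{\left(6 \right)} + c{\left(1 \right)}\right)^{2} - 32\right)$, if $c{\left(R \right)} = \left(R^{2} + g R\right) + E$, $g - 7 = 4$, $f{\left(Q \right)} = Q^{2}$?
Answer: $0$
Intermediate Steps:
$g = 11$ ($g = 7 + 4 = 11$)
$m{\left(k \right)} = 0$
$c{\left(R \right)} = -1 + R^{2} + 11 R$ ($c{\left(R \right)} = \left(R^{2} + 11 R\right) - 1 = -1 + R^{2} + 11 R$)
$m{\left(8 \right)} \left(\left(f{\left(6 \right)} + c{\left(1 \right)}\right)^{2} - 32\right) = 0 \left(\left(6^{2} + \left(-1 + 1^{2} + 11 \cdot 1\right)\right)^{2} - 32\right) = 0 \left(\left(36 + \left(-1 + 1 + 11\right)\right)^{2} - 32\right) = 0 \left(\left(36 + 11\right)^{2} - 32\right) = 0 \left(47^{2} - 32\right) = 0 \left(2209 - 32\right) = 0 \cdot 2177 = 0$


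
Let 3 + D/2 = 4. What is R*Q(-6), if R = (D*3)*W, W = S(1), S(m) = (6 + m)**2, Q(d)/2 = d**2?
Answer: 21168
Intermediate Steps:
D = 2 (D = -6 + 2*4 = -6 + 8 = 2)
Q(d) = 2*d**2
W = 49 (W = (6 + 1)**2 = 7**2 = 49)
R = 294 (R = (2*3)*49 = 6*49 = 294)
R*Q(-6) = 294*(2*(-6)**2) = 294*(2*36) = 294*72 = 21168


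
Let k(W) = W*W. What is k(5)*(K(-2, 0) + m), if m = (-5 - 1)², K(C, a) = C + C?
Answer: 800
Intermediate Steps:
K(C, a) = 2*C
k(W) = W²
m = 36 (m = (-6)² = 36)
k(5)*(K(-2, 0) + m) = 5²*(2*(-2) + 36) = 25*(-4 + 36) = 25*32 = 800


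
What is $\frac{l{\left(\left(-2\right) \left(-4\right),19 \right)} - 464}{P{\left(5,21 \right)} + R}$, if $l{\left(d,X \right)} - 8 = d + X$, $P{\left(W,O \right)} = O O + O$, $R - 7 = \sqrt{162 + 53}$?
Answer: $- \frac{201201}{219746} + \frac{429 \sqrt{215}}{219746} \approx -0.88698$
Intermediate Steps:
$R = 7 + \sqrt{215}$ ($R = 7 + \sqrt{162 + 53} = 7 + \sqrt{215} \approx 21.663$)
$P{\left(W,O \right)} = O + O^{2}$ ($P{\left(W,O \right)} = O^{2} + O = O + O^{2}$)
$l{\left(d,X \right)} = 8 + X + d$ ($l{\left(d,X \right)} = 8 + \left(d + X\right) = 8 + \left(X + d\right) = 8 + X + d$)
$\frac{l{\left(\left(-2\right) \left(-4\right),19 \right)} - 464}{P{\left(5,21 \right)} + R} = \frac{\left(8 + 19 - -8\right) - 464}{21 \left(1 + 21\right) + \left(7 + \sqrt{215}\right)} = \frac{\left(8 + 19 + 8\right) - 464}{21 \cdot 22 + \left(7 + \sqrt{215}\right)} = \frac{35 - 464}{462 + \left(7 + \sqrt{215}\right)} = - \frac{429}{469 + \sqrt{215}}$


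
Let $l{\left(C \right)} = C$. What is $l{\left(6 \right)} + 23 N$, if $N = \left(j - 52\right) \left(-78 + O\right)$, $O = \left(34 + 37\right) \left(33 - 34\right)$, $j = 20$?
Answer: $109670$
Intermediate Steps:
$O = -71$ ($O = 71 \left(-1\right) = -71$)
$N = 4768$ ($N = \left(20 - 52\right) \left(-78 - 71\right) = \left(-32\right) \left(-149\right) = 4768$)
$l{\left(6 \right)} + 23 N = 6 + 23 \cdot 4768 = 6 + 109664 = 109670$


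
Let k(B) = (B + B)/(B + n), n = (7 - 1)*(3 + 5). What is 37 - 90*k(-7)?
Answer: 2777/41 ≈ 67.732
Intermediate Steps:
n = 48 (n = 6*8 = 48)
k(B) = 2*B/(48 + B) (k(B) = (B + B)/(B + 48) = (2*B)/(48 + B) = 2*B/(48 + B))
37 - 90*k(-7) = 37 - 180*(-7)/(48 - 7) = 37 - 180*(-7)/41 = 37 - 90*(-14/41) = 37 + 1260/41 = 2777/41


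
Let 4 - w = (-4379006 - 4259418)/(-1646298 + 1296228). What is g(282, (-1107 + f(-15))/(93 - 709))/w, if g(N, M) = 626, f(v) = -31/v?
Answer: -54785955/1809536 ≈ -30.276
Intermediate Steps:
w = -3619072/175035 (w = 4 - (-4379006 - 4259418)/(-1646298 + 1296228) = 4 - (-8638424)/(-350070) = 4 - (-8638424)*(-1)/350070 = 4 - 1*4319212/175035 = 4 - 4319212/175035 = -3619072/175035 ≈ -20.676)
g(282, (-1107 + f(-15))/(93 - 709))/w = 626/(-3619072/175035) = 626*(-175035/3619072) = -54785955/1809536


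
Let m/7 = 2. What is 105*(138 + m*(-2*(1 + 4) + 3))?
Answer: 4200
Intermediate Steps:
m = 14 (m = 7*2 = 14)
105*(138 + m*(-2*(1 + 4) + 3)) = 105*(138 + 14*(-2*(1 + 4) + 3)) = 105*(138 + 14*(-2*5 + 3)) = 105*(138 + 14*(-10 + 3)) = 105*(138 + 14*(-7)) = 105*(138 - 98) = 105*40 = 4200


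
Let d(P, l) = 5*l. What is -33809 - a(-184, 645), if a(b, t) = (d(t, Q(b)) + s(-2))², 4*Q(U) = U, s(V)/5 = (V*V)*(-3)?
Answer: -117909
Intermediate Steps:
s(V) = -15*V² (s(V) = 5*((V*V)*(-3)) = 5*(V²*(-3)) = 5*(-3*V²) = -15*V²)
Q(U) = U/4
a(b, t) = (-60 + 5*b/4)² (a(b, t) = (5*(b/4) - 15*(-2)²)² = (5*b/4 - 15*4)² = (5*b/4 - 60)² = (-60 + 5*b/4)²)
-33809 - a(-184, 645) = -33809 - 25*(-48 - 184)²/16 = -33809 - 25*(-232)²/16 = -33809 - 25*53824/16 = -33809 - 1*84100 = -33809 - 84100 = -117909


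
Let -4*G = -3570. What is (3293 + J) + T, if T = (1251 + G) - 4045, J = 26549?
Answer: 55881/2 ≈ 27941.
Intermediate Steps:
G = 1785/2 (G = -¼*(-3570) = 1785/2 ≈ 892.50)
T = -3803/2 (T = (1251 + 1785/2) - 4045 = 4287/2 - 4045 = -3803/2 ≈ -1901.5)
(3293 + J) + T = (3293 + 26549) - 3803/2 = 29842 - 3803/2 = 55881/2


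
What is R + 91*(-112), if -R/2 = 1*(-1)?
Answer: -10190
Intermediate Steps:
R = 2 (R = -2*(-1) = 2)
R + 91*(-112) = 2 + 91*(-112) = 2 - 10192 = -10190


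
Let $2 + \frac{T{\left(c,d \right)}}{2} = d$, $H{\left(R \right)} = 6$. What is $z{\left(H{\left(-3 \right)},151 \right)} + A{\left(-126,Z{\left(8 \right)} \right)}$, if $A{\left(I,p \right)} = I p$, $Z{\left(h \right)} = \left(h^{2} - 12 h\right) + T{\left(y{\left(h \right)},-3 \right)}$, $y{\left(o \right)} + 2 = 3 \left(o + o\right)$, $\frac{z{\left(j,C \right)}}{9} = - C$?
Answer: $3933$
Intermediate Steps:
$z{\left(j,C \right)} = - 9 C$ ($z{\left(j,C \right)} = 9 \left(- C\right) = - 9 C$)
$y{\left(o \right)} = -2 + 6 o$ ($y{\left(o \right)} = -2 + 3 \left(o + o\right) = -2 + 3 \cdot 2 o = -2 + 6 o$)
$T{\left(c,d \right)} = -4 + 2 d$
$Z{\left(h \right)} = -10 + h^{2} - 12 h$ ($Z{\left(h \right)} = \left(h^{2} - 12 h\right) + \left(-4 + 2 \left(-3\right)\right) = \left(h^{2} - 12 h\right) - 10 = -10 + h^{2} - 12 h$)
$z{\left(H{\left(-3 \right)},151 \right)} + A{\left(-126,Z{\left(8 \right)} \right)} = \left(-9\right) 151 - 126 \left(-10 + 8^{2} - 96\right) = -1359 - 126 \left(-10 + 64 - 96\right) = -1359 - -5292 = -1359 + 5292 = 3933$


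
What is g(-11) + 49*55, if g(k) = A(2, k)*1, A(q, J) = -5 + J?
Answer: 2679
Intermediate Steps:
g(k) = -5 + k (g(k) = (-5 + k)*1 = -5 + k)
g(-11) + 49*55 = (-5 - 11) + 49*55 = -16 + 2695 = 2679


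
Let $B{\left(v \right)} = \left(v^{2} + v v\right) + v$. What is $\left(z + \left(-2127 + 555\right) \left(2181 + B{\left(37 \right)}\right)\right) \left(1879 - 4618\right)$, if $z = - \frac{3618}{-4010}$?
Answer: $\frac{42784868185389}{2005} \approx 2.1339 \cdot 10^{10}$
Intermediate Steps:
$B{\left(v \right)} = v + 2 v^{2}$ ($B{\left(v \right)} = \left(v^{2} + v^{2}\right) + v = 2 v^{2} + v = v + 2 v^{2}$)
$z = \frac{1809}{2005}$ ($z = \left(-3618\right) \left(- \frac{1}{4010}\right) = \frac{1809}{2005} \approx 0.90224$)
$\left(z + \left(-2127 + 555\right) \left(2181 + B{\left(37 \right)}\right)\right) \left(1879 - 4618\right) = \left(\frac{1809}{2005} + \left(-2127 + 555\right) \left(2181 + 37 \left(1 + 2 \cdot 37\right)\right)\right) \left(1879 - 4618\right) = \left(\frac{1809}{2005} - 1572 \left(2181 + 37 \left(1 + 74\right)\right)\right) \left(-2739\right) = \left(\frac{1809}{2005} - 1572 \left(2181 + 37 \cdot 75\right)\right) \left(-2739\right) = \left(\frac{1809}{2005} - 1572 \left(2181 + 2775\right)\right) \left(-2739\right) = \left(\frac{1809}{2005} - 7790832\right) \left(-2739\right) = \left(- \frac{15620616351}{2005}\right) \left(-2739\right) = \frac{42784868185389}{2005}$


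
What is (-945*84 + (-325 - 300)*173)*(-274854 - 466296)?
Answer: 138969330750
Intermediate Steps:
(-945*84 + (-325 - 300)*173)*(-274854 - 466296) = (-79380 - 625*173)*(-741150) = (-79380 - 108125)*(-741150) = -187505*(-741150) = 138969330750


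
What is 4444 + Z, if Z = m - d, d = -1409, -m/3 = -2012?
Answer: 11889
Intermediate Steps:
m = 6036 (m = -3*(-2012) = 6036)
Z = 7445 (Z = 6036 - 1*(-1409) = 6036 + 1409 = 7445)
4444 + Z = 4444 + 7445 = 11889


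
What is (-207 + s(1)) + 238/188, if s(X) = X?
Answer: -19245/94 ≈ -204.73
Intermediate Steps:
(-207 + s(1)) + 238/188 = (-207 + 1) + 238/188 = -206 + 238*(1/188) = -206 + 119/94 = -19245/94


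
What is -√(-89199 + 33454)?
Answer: -I*√55745 ≈ -236.1*I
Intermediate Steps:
-√(-89199 + 33454) = -√(-55745) = -I*√55745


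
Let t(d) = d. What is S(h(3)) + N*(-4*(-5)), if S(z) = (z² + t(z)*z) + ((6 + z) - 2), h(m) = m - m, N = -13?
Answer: -256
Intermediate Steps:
h(m) = 0
S(z) = 4 + z + 2*z² (S(z) = (z² + z*z) + ((6 + z) - 2) = (z² + z²) + (4 + z) = 2*z² + (4 + z) = 4 + z + 2*z²)
S(h(3)) + N*(-4*(-5)) = (4 + 0 + 2*0²) - (-52)*(-5) = (4 + 0 + 2*0) - 13*20 = (4 + 0 + 0) - 260 = 4 - 260 = -256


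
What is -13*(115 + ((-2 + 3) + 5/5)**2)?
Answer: -1547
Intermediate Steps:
-13*(115 + ((-2 + 3) + 5/5)**2) = -13*(115 + (1 + 5*(1/5))**2) = -13*(115 + (1 + 1)**2) = -13*(115 + 2**2) = -13*(115 + 4) = -13*119 = -1547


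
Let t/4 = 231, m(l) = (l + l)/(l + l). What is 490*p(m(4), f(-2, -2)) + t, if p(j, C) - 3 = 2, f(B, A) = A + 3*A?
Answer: 3374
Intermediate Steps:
f(B, A) = 4*A
m(l) = 1 (m(l) = (2*l)/((2*l)) = (2*l)*(1/(2*l)) = 1)
p(j, C) = 5 (p(j, C) = 3 + 2 = 5)
t = 924 (t = 4*231 = 924)
490*p(m(4), f(-2, -2)) + t = 490*5 + 924 = 2450 + 924 = 3374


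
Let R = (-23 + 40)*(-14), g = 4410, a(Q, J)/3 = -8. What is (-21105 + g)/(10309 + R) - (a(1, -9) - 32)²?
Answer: -3511039/1119 ≈ -3137.7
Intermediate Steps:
a(Q, J) = -24 (a(Q, J) = 3*(-8) = -24)
R = -238 (R = 17*(-14) = -238)
(-21105 + g)/(10309 + R) - (a(1, -9) - 32)² = (-21105 + 4410)/(10309 - 238) - (-24 - 32)² = -16695/10071 - 1*(-56)² = -16695*1/10071 - 1*3136 = -1855/1119 - 3136 = -3511039/1119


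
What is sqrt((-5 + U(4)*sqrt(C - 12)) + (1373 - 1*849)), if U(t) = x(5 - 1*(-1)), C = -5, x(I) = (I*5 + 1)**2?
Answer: sqrt(519 + 961*I*sqrt(17)) ≈ 47.514 + 41.696*I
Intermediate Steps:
x(I) = (1 + 5*I)**2 (x(I) = (5*I + 1)**2 = (1 + 5*I)**2)
U(t) = 961 (U(t) = (1 + 5*(5 - 1*(-1)))**2 = (1 + 5*(5 + 1))**2 = (1 + 5*6)**2 = (1 + 30)**2 = 31**2 = 961)
sqrt((-5 + U(4)*sqrt(C - 12)) + (1373 - 1*849)) = sqrt((-5 + 961*sqrt(-5 - 12)) + (1373 - 1*849)) = sqrt((-5 + 961*sqrt(-17)) + (1373 - 849)) = sqrt((-5 + 961*(I*sqrt(17))) + 524) = sqrt((-5 + 961*I*sqrt(17)) + 524) = sqrt(519 + 961*I*sqrt(17))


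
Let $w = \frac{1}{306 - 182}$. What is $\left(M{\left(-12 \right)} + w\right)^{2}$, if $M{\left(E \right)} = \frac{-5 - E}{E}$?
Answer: $\frac{11449}{34596} \approx 0.33093$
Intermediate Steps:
$w = \frac{1}{124} \approx 0.0080645$
$M{\left(E \right)} = \frac{-5 - E}{E}$
$\left(M{\left(-12 \right)} + w\right)^{2} = \left(\frac{-5 - -12}{-12} + \frac{1}{124}\right)^{2} = \left(- \frac{-5 + 12}{12} + \frac{1}{124}\right)^{2} = \left(\left(- \frac{1}{12}\right) 7 + \frac{1}{124}\right)^{2} = \left(- \frac{7}{12} + \frac{1}{124}\right)^{2} = \left(- \frac{107}{186}\right)^{2} = \frac{11449}{34596}$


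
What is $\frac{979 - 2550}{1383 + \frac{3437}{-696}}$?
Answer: $- \frac{1093416}{959131} \approx -1.14$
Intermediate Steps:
$\frac{979 - 2550}{1383 + \frac{3437}{-696}} = - \frac{1571}{1383 + 3437 \left(- \frac{1}{696}\right)} = - \frac{1571}{1383 - \frac{3437}{696}} = - \frac{1571}{\frac{959131}{696}} = \left(-1571\right) \frac{696}{959131} = - \frac{1093416}{959131}$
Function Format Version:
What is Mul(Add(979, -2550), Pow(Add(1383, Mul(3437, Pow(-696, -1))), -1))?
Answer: Rational(-1093416, 959131) ≈ -1.1400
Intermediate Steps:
Mul(Add(979, -2550), Pow(Add(1383, Mul(3437, Pow(-696, -1))), -1)) = Mul(-1571, Pow(Add(1383, Mul(3437, Rational(-1, 696))), -1)) = Mul(-1571, Pow(Add(1383, Rational(-3437, 696)), -1)) = Mul(-1571, Pow(Rational(959131, 696), -1)) = Mul(-1571, Rational(696, 959131)) = Rational(-1093416, 959131)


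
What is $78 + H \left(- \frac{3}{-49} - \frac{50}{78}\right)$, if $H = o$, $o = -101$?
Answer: $\frac{260966}{1911} \approx 136.56$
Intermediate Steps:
$H = -101$
$78 + H \left(- \frac{3}{-49} - \frac{50}{78}\right) = 78 - 101 \left(- \frac{3}{-49} - \frac{50}{78}\right) = 78 - 101 \left(\left(-3\right) \left(- \frac{1}{49}\right) - \frac{25}{39}\right) = 78 - 101 \left(\frac{3}{49} - \frac{25}{39}\right) = 78 - - \frac{111908}{1911} = 78 + \frac{111908}{1911} = \frac{260966}{1911}$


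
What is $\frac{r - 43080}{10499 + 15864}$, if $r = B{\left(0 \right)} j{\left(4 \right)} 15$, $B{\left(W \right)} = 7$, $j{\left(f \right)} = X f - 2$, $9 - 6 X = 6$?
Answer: $- \frac{43080}{26363} \approx -1.6341$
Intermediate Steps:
$X = \frac{1}{2}$ ($X = \frac{3}{2} - 1 = \frac{1}{2} \approx 0.5$)
$j{\left(f \right)} = -2 + \frac{f}{2}$ ($j{\left(f \right)} = \frac{f}{2} - 2 = -2 + \frac{f}{2}$)
$r = 0$ ($r = 7 \left(-2 + \frac{1}{2} \cdot 4\right) 15 = 7 \left(-2 + 2\right) 15 = 7 \cdot 0 \cdot 15 = 7 \cdot 0 = 0$)
$\frac{r - 43080}{10499 + 15864} = \frac{0 - 43080}{10499 + 15864} = - \frac{43080}{26363}$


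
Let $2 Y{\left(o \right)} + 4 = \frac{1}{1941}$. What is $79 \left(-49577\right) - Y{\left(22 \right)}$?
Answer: $- \frac{15204167443}{3882} \approx -3.9166 \cdot 10^{6}$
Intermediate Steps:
$Y{\left(o \right)} = - \frac{7763}{3882}$ ($Y{\left(o \right)} = -2 + \frac{1}{2 \cdot 1941} = -2 + \frac{1}{2} \cdot \frac{1}{1941} = -2 + \frac{1}{3882} = - \frac{7763}{3882}$)
$79 \left(-49577\right) - Y{\left(22 \right)} = 79 \left(-49577\right) - - \frac{7763}{3882} = -3916583 + \frac{7763}{3882} = - \frac{15204167443}{3882}$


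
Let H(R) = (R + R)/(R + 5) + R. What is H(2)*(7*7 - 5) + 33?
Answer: 1023/7 ≈ 146.14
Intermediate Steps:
H(R) = R + 2*R/(5 + R) (H(R) = (2*R)/(5 + R) + R = 2*R/(5 + R) + R = R + 2*R/(5 + R))
H(2)*(7*7 - 5) + 33 = (2*(7 + 2)/(5 + 2))*(7*7 - 5) + 33 = (2*9/7)*(49 - 5) + 33 = (2*(⅐)*9)*44 + 33 = (18/7)*44 + 33 = 792/7 + 33 = 1023/7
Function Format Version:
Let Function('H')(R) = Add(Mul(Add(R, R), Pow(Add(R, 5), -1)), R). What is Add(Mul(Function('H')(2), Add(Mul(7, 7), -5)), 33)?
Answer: Rational(1023, 7) ≈ 146.14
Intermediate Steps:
Function('H')(R) = Add(R, Mul(2, R, Pow(Add(5, R), -1))) (Function('H')(R) = Add(Mul(Mul(2, R), Pow(Add(5, R), -1)), R) = Add(Mul(2, R, Pow(Add(5, R), -1)), R) = Add(R, Mul(2, R, Pow(Add(5, R), -1))))
Add(Mul(Function('H')(2), Add(Mul(7, 7), -5)), 33) = Add(Mul(Mul(2, Pow(Add(5, 2), -1), Add(7, 2)), Add(Mul(7, 7), -5)), 33) = Add(Mul(Mul(2, Pow(7, -1), 9), Add(49, -5)), 33) = Add(Mul(Mul(2, Rational(1, 7), 9), 44), 33) = Add(Mul(Rational(18, 7), 44), 33) = Add(Rational(792, 7), 33) = Rational(1023, 7)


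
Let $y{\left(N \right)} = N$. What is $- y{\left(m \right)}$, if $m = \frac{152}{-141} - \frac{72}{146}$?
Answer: $\frac{16172}{10293} \approx 1.5712$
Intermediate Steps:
$m = - \frac{16172}{10293}$ ($m = 152 \left(- \frac{1}{141}\right) - \frac{36}{73} = - \frac{152}{141} - \frac{36}{73} = - \frac{16172}{10293} \approx -1.5712$)
$- y{\left(m \right)} = \left(-1\right) \left(- \frac{16172}{10293}\right) = \frac{16172}{10293}$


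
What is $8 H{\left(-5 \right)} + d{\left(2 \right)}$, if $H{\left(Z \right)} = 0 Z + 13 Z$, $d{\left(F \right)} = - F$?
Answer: $-522$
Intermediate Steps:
$H{\left(Z \right)} = 13 Z$ ($H{\left(Z \right)} = 0 + 13 Z = 13 Z$)
$8 H{\left(-5 \right)} + d{\left(2 \right)} = 8 \cdot 13 \left(-5\right) - 2 = 8 \left(-65\right) - 2 = -520 - 2 = -522$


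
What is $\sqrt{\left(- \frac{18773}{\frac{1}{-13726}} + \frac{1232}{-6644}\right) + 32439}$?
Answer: $\frac{\sqrt{5876060230009}}{151} \approx 16053.0$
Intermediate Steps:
$\sqrt{\left(- \frac{18773}{\frac{1}{-13726}} + \frac{1232}{-6644}\right) + 32439} = \sqrt{\left(- \frac{18773}{- \frac{1}{13726}} + 1232 \left(- \frac{1}{6644}\right)\right) + 32439} = \sqrt{\left(\left(-18773\right) \left(-13726\right) - \frac{28}{151}\right) + 32439} = \sqrt{\left(257678198 - \frac{28}{151}\right) + 32439} = \sqrt{\frac{38909407870}{151} + 32439} = \sqrt{\frac{38914306159}{151}} = \frac{\sqrt{5876060230009}}{151}$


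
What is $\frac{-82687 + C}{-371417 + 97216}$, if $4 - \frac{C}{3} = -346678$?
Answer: $- \frac{957359}{274201} \approx -3.4915$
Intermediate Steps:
$C = 1040046$ ($C = 12 - -1040034 = 12 + 1040034 = 1040046$)
$\frac{-82687 + C}{-371417 + 97216} = \frac{-82687 + 1040046}{-371417 + 97216} = \frac{957359}{-274201} = 957359 \left(- \frac{1}{274201}\right) = - \frac{957359}{274201}$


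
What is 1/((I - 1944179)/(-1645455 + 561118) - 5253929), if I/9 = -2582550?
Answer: -1084337/5697004422944 ≈ -1.9033e-7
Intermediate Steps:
I = -23242950 (I = 9*(-2582550) = -23242950)
1/((I - 1944179)/(-1645455 + 561118) - 5253929) = 1/((-23242950 - 1944179)/(-1645455 + 561118) - 5253929) = 1/(-25187129/(-1084337) - 5253929) = 1/(-25187129*(-1/1084337) - 5253929) = 1/(25187129/1084337 - 5253929) = 1/(-5697004422944/1084337) = -1084337/5697004422944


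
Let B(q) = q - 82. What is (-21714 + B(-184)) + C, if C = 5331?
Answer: -16649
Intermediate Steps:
B(q) = -82 + q
(-21714 + B(-184)) + C = (-21714 + (-82 - 184)) + 5331 = (-21714 - 266) + 5331 = -21980 + 5331 = -16649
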